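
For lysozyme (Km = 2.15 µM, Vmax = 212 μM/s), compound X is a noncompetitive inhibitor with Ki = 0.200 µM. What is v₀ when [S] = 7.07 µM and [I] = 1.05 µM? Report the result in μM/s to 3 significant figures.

With α = 1 + [I]/Ki = 1 + 1.05/0.200 = 6.250, the noncompetitive rate law is v = (Vmax/α)·[S] / (Km + [S]).
v = (212/6.250)×7.07 / (2.15 + 7.07) = 239.8/9.220 = 26.0 μM/s.

26.0 μM/s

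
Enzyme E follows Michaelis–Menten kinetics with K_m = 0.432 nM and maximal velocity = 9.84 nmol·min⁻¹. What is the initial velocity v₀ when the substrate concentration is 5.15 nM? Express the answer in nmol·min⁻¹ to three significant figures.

9.08 nmol·min⁻¹

v = Vmax·[S]/(Km + [S]) = 9.84 × 5.15 / (0.432 + 5.15)
  = 50.68 / 5.582 = 9.08 nmol·min⁻¹.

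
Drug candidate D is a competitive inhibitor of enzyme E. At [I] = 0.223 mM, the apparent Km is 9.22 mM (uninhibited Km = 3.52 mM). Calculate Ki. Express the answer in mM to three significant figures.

Competitive: Km,app = α·Km with α = 1 + [I]/Ki.
α = Km,app/Km = 9.22/3.52 = 2.619.
Ki = [I]/(α − 1) = 0.223/1.619 = 0.138 mM.

0.138 mM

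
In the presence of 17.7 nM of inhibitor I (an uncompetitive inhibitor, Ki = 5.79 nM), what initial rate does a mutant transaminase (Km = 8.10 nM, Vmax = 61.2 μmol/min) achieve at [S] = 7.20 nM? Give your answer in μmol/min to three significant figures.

11.8 μmol/min

α = 1 + [I]/Ki = 1 + 17.7/5.79 = 4.057.
For an uncompetitive inhibitor, both parameters are divided by α, giving Vmax/α and Km/α: Km,app = 2.00 nM, Vmax,app = 15.1 μmol/min.
v = Vmax,app·[S]/(Km,app + [S]) = 15.1 × 7.20/(2.00 + 7.20) = 11.8 μmol/min.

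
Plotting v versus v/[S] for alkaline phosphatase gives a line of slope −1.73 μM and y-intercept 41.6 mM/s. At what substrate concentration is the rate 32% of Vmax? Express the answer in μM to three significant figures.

The Eadie–Hofstee slope gives Km = 1.73 μM (slope = −Km).
v/Vmax = [S]/(Km+[S]) = 0.32 ⇒ [S] = Km·0.32/(1−0.32) = 1.73 × 0.4706 = 0.814 μM.

0.814 μM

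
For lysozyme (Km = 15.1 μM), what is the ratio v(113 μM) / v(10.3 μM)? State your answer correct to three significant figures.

2.18

The fractional saturations are [S]/(Km+[S]) = 10.3/25.40 = 0.4055 and 113/128.1 = 0.8821.
v₂/v₁ is just their ratio: 0.8821/0.4055 = 2.18.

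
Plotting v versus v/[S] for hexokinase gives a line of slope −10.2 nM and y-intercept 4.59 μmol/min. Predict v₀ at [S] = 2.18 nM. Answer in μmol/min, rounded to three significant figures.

In the Eadie–Hofstee form v = Vmax − Km·(v/[S]), the slope is −Km and the intercept is Vmax, so Km = 10.2 nM and Vmax = 4.59 μmol/min.
v = 4.59 × 2.18/(10.2 + 2.18) = 0.808 μmol/min.

0.808 μmol/min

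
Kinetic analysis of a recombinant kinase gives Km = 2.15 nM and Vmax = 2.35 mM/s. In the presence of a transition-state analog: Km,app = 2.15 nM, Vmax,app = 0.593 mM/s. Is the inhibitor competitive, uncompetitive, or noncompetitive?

noncompetitive

Vmax decreases (2.35 → 0.593 mM/s) while Km is unchanged — pure noncompetitive inhibition.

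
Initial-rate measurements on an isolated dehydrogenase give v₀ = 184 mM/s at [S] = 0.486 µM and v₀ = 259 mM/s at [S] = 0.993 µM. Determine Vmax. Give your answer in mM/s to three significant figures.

From v = Vmax[S]/(Km+[S]), each point gives Vmax = v(Km+[S])/[S].
Equating: 184(Km+0.486)/0.486 = 259(Km+0.993)/0.993.
378.6·Km + 184 = 260.8·Km + 259, so (378.6 − 260.8)·Km = 259 − 184.
Km = 75.00/117.8 = 0.637 µM; then Vmax = 184(0.637+0.486)/0.486 = 425 mM/s.

425 mM/s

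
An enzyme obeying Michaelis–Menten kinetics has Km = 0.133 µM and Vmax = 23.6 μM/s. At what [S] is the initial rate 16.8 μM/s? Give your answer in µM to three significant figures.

Rearranging v = Vmax[S]/(Km+[S]) gives [S] = Km·v/(Vmax − v).
[S] = 0.133 × 16.8 / (23.6 − 16.8) = 2.234/6.800 = 0.329 µM.

0.329 µM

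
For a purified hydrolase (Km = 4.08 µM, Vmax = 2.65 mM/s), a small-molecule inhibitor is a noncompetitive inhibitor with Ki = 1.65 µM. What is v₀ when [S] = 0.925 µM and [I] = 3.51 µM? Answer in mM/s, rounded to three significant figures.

0.157 mM/s

With α = 1 + [I]/Ki = 1 + 3.51/1.65 = 3.127, the noncompetitive rate law is v = (Vmax/α)·[S] / (Km + [S]).
v = (2.65/3.127)×0.925 / (4.08 + 0.925) = 0.7838/5.005 = 0.157 mM/s.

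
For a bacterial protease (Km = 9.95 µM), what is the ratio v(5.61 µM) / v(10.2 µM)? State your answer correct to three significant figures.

Since Vmax cancels, v₂/v₁ = [S]₂(Km+[S]₁) / [S]₁(Km+[S]₂).
= 5.61×(9.95+10.2) / (10.2×(9.95+5.61)) = 113.0/158.7 = 0.712.

0.712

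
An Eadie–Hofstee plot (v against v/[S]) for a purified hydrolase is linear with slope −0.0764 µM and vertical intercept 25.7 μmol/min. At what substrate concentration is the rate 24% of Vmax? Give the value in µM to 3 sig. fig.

The Eadie–Hofstee slope gives Km = 0.0764 µM (slope = −Km).
v/Vmax = [S]/(Km+[S]) = 0.24 ⇒ [S] = Km·0.24/(1−0.24) = 0.0764 × 0.3158 = 0.0241 µM.

0.0241 µM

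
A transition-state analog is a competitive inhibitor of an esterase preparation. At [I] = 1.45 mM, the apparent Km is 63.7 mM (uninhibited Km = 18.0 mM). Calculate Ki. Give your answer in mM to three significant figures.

0.571 mM

Competitive: Km,app = α·Km with α = 1 + [I]/Ki.
α = Km,app/Km = 63.7/18.0 = 3.539.
Ki = [I]/(α − 1) = 1.45/2.539 = 0.571 mM.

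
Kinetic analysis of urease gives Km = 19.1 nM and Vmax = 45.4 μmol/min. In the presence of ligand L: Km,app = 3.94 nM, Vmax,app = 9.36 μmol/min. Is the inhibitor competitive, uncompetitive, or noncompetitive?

uncompetitive

Both Km and Vmax decrease by the same factor (~4.85-fold) — characteristic of uncompetitive inhibition.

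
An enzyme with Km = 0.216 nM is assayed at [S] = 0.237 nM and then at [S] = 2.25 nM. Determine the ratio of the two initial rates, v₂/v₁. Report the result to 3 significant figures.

1.74

The fractional saturations are [S]/(Km+[S]) = 0.237/0.4530 = 0.5232 and 2.25/2.466 = 0.9124.
v₂/v₁ is just their ratio: 0.9124/0.5232 = 1.74.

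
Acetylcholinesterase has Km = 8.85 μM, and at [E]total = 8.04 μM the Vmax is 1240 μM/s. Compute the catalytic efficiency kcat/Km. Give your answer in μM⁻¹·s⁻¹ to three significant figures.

17.4 μM⁻¹·s⁻¹

kcat = Vmax/[E]total = 1240/8.04 = 154 s⁻¹.
kcat/Km = 154/8.85 = 17.4 μM⁻¹·s⁻¹.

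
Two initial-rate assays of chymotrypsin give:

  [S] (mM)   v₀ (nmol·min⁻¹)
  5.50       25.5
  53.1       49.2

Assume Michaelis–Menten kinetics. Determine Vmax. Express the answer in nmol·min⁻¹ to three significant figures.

55.1 nmol·min⁻¹

From v = Vmax[S]/(Km+[S]), each point gives Vmax = v(Km+[S])/[S].
Equating: 25.5(Km+5.50)/5.50 = 49.2(Km+53.1)/53.1.
4.636·Km + 25.5 = 0.9266·Km + 49.2, so (4.636 − 0.9266)·Km = 49.2 − 25.5.
Km = 23.70/3.710 = 6.39 mM; then Vmax = 25.5(6.39+5.50)/5.50 = 55.1 nmol·min⁻¹.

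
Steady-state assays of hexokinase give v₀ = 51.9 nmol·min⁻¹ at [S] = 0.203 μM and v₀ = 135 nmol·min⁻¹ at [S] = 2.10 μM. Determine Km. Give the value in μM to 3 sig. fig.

0.434 μM

In reciprocal form, 1/v = (Km/Vmax)·(1/[S]) + 1/Vmax. The two points give (1/[S], 1/v) = (4.926, 0.01927) and (0.4762, 0.007407).
Slope = (0.01927 − 0.007407)/(4.926 − 0.4762) = 0.002665; intercept = 0.01927 − 0.002665×4.926 = 0.006138.
Vmax = 1/intercept = 163 nmol·min⁻¹; Km = slope × Vmax = 0.002665 × 163 = 0.434 μM.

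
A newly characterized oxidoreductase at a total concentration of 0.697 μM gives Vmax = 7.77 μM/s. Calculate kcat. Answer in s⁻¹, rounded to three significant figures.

kcat = Vmax/[E]total = 7.77 μM/s / 0.697 μM = 11.1 s⁻¹.

11.1 s⁻¹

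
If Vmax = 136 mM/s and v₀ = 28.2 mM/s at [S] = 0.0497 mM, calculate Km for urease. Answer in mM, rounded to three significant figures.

From v = Vmax[S]/(Km+[S]), Km = [S](Vmax − v)/v.
Km = 0.0497 × (136 − 28.2) / 28.2 = 5.358/28.2 = 0.190 mM.

0.190 mM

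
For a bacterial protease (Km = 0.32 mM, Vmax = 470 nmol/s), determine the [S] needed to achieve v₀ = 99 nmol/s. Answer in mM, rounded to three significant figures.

0.0854 mM

Rearranging v = Vmax[S]/(Km+[S]) gives [S] = Km·v/(Vmax − v).
[S] = 0.32 × 99 / (470 − 99) = 31.68/371.0 = 0.0854 mM.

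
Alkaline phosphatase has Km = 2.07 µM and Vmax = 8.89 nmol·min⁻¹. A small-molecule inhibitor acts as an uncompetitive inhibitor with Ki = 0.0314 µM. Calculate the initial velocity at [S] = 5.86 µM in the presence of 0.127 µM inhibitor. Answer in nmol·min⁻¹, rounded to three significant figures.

1.65 nmol·min⁻¹

α = 1 + [I]/Ki = 1 + 0.127/0.0314 = 5.045.
For an uncompetitive inhibitor, both parameters are divided by α, giving Vmax/α and Km/α: Km,app = 0.410 µM, Vmax,app = 1.76 nmol·min⁻¹.
v = Vmax,app·[S]/(Km,app + [S]) = 1.76 × 5.86/(0.410 + 5.86) = 1.65 nmol·min⁻¹.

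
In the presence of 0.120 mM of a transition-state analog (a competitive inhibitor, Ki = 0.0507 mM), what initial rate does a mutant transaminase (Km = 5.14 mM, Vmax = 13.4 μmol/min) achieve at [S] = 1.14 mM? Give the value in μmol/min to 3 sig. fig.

α = 1 + [I]/Ki = 1 + 0.120/0.0507 = 3.367.
For a competitive inhibitor, Vmax is unchanged and the apparent Km becomes α·Km: Km,app = 17.3 mM, Vmax,app = 13.4 μmol/min.
v = Vmax,app·[S]/(Km,app + [S]) = 13.4 × 1.14/(17.3 + 1.14) = 0.828 μmol/min.

0.828 μmol/min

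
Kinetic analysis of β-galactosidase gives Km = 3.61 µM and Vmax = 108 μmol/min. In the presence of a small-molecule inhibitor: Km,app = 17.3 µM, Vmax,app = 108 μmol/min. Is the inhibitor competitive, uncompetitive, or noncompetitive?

competitive

Km increases (3.61 → 17.3 µM) while Vmax is unchanged — the hallmark of competitive inhibition.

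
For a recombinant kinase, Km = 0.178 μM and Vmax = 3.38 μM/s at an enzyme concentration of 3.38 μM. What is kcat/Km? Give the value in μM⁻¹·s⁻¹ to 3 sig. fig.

kcat = Vmax/[E]total = 3.38/3.38 = 1.00 s⁻¹.
kcat/Km = 1.00/0.178 = 5.62 μM⁻¹·s⁻¹.

5.62 μM⁻¹·s⁻¹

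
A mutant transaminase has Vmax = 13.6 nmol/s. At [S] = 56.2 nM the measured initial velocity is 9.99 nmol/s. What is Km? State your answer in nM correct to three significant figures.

From v = Vmax[S]/(Km+[S]), Km = [S](Vmax − v)/v.
Km = 56.2 × (13.6 − 9.99) / 9.99 = 202.9/9.99 = 20.3 nM.

20.3 nM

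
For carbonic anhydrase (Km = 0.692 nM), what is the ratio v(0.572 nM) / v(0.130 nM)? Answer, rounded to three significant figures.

The fractional saturations are [S]/(Km+[S]) = 0.130/0.8220 = 0.1582 and 0.572/1.264 = 0.4525.
v₂/v₁ is just their ratio: 0.4525/0.1582 = 2.86.

2.86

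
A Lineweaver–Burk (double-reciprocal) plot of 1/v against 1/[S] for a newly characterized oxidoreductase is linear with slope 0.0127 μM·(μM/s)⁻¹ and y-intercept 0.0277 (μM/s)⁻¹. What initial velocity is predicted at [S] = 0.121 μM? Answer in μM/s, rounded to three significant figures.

The y-intercept is 1/Vmax, so Vmax = 1/0.0277 = 36.1 μM/s.
The slope is Km/Vmax, so Km = 0.0127 × 36.1 = 0.458 μM.
Then v = 36.1 × 0.121/(0.458 + 0.121) = 7.54 μM/s.

7.54 μM/s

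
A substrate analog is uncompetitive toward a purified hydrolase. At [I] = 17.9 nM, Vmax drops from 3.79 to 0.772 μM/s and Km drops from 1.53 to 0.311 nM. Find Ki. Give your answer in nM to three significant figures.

4.58 nM

Uncompetitive: Vmax,app = Vmax/α (and Km,app = Km/α) with α = 1 + [I]/Ki.
α = Vmax/Vmax,app = 3.79/0.772 = 4.909.
Ki = [I]/(α − 1) = 17.9/3.909 = 4.58 nM.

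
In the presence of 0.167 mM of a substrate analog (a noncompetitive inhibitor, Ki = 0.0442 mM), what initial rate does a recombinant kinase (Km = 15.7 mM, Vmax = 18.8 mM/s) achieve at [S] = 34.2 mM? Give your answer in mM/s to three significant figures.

2.70 mM/s

With α = 1 + [I]/Ki = 1 + 0.167/0.0442 = 4.778, the noncompetitive rate law is v = (Vmax/α)·[S] / (Km + [S]).
v = (18.8/4.778)×34.2 / (15.7 + 34.2) = 134.6/49.90 = 2.70 mM/s.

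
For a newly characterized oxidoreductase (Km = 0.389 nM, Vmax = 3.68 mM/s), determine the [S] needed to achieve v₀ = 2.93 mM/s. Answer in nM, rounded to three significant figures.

The required fractional saturation is v/Vmax = 2.93/3.68 = 0.7962.
Then [S]/(Km+[S]) = 0.7962 ⇒ [S] = 0.389 × 0.7962/(1 − 0.7962) = 1.52 nM.

1.52 nM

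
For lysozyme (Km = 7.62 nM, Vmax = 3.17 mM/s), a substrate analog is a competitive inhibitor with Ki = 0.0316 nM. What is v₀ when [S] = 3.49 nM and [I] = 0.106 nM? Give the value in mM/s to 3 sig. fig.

α = 1 + [I]/Ki = 1 + 0.106/0.0316 = 4.354.
For a competitive inhibitor, Vmax is unchanged and the apparent Km becomes α·Km: Km,app = 33.2 nM, Vmax,app = 3.17 mM/s.
v = Vmax,app·[S]/(Km,app + [S]) = 3.17 × 3.49/(33.2 + 3.49) = 0.302 mM/s.

0.302 mM/s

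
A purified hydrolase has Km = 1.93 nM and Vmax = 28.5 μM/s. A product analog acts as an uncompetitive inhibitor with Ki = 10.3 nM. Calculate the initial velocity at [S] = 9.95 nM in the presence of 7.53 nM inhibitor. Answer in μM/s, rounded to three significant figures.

α = 1 + [I]/Ki = 1 + 7.53/10.3 = 1.731.
For an uncompetitive inhibitor, both parameters are divided by α, giving Vmax/α and Km/α: Km,app = 1.11 nM, Vmax,app = 16.5 μM/s.
v = Vmax,app·[S]/(Km,app + [S]) = 16.5 × 9.95/(1.11 + 9.95) = 14.8 μM/s.

14.8 μM/s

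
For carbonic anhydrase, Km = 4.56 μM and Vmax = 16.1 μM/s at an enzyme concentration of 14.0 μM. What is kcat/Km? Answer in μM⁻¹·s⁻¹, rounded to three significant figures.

0.252 μM⁻¹·s⁻¹

kcat = Vmax/[E]total = 16.1/14.0 = 1.15 s⁻¹.
kcat/Km = 1.15/4.56 = 0.252 μM⁻¹·s⁻¹.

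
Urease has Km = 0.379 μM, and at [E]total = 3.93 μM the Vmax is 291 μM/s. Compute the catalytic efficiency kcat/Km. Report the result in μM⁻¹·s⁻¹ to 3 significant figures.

kcat = Vmax/[E]total = 291/3.93 = 74.0 s⁻¹.
kcat/Km = 74.0/0.379 = 195 μM⁻¹·s⁻¹.

195 μM⁻¹·s⁻¹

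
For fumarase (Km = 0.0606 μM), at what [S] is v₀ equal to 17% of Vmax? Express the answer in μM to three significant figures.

0.0124 μM

v/Vmax = [S]/(Km+[S]) = 0.17, so [S] = Km·0.17/(1 − 0.17) = 0.0606 × 0.2048.
[S] = 0.0124 μM.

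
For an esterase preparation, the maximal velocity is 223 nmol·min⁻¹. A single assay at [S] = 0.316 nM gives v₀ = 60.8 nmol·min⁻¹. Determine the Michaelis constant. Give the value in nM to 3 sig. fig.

From v = Vmax[S]/(Km+[S]), Km = [S](Vmax − v)/v.
Km = 0.316 × (223 − 60.8) / 60.8 = 51.26/60.8 = 0.843 nM.

0.843 nM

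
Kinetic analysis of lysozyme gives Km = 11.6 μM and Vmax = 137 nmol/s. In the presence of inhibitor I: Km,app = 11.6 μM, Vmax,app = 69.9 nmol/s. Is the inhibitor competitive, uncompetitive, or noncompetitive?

noncompetitive

Vmax decreases (137 → 69.9 nmol/s) while Km is unchanged — pure noncompetitive inhibition.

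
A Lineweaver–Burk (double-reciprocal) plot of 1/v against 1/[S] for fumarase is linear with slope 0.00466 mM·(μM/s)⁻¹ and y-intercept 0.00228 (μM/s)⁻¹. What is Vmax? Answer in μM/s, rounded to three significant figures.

The y-intercept of a Lineweaver–Burk plot equals 1/Vmax, so Vmax = 1/0.00228 = 439 μM/s.

439 μM/s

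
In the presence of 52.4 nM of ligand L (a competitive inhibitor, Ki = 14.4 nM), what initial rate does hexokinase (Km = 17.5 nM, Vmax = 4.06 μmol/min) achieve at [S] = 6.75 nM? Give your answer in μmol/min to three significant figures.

With α = 1 + [I]/Ki = 1 + 52.4/14.4 = 4.639, the competitive rate law is v = Vmax[S] / (αKm + [S]).
v = 4.06×6.75 / (4.639×17.5 + 6.75) = 27.40/87.93 = 0.312 μmol/min.

0.312 μmol/min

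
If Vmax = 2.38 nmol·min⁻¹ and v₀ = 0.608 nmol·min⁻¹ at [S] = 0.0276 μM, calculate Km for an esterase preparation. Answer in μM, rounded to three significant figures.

0.0804 μM

v/Vmax = 0.608/2.38 = 0.2555 = [S]/(Km+[S]).
So Km + [S] = [S]/0.2555 = 0.1080 μM, giving Km = 0.1080 − 0.0276 = 0.0804 μM.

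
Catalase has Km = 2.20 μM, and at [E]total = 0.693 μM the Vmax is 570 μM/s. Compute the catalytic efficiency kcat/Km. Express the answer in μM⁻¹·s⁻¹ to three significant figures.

374 μM⁻¹·s⁻¹

kcat = Vmax/[E]total = 570/0.693 = 823 s⁻¹.
kcat/Km = 823/2.20 = 374 μM⁻¹·s⁻¹.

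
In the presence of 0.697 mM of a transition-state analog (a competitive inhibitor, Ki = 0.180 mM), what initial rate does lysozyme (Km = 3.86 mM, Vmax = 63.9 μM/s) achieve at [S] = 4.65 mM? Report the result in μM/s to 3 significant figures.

12.7 μM/s

With α = 1 + [I]/Ki = 1 + 0.697/0.180 = 4.872, the competitive rate law is v = Vmax[S] / (αKm + [S]).
v = 63.9×4.65 / (4.872×3.86 + 4.65) = 297.1/23.46 = 12.7 μM/s.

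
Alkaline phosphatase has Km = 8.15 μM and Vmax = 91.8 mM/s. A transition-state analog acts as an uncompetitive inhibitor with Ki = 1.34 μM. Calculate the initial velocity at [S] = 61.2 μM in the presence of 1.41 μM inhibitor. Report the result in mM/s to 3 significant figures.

42.0 mM/s

With α = 1 + [I]/Ki = 1 + 1.41/1.34 = 2.052, the uncompetitive rate law is v = (Vmax/α)·[S] / (Km/α + [S]).
v = (91.8/2.052)×61.2 / (8.15/2.052 + 61.2) = 2738/65.17 = 42.0 mM/s.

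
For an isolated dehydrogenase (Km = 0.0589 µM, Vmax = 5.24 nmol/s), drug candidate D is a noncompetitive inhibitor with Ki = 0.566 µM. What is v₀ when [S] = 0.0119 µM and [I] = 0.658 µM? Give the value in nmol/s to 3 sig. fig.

0.407 nmol/s

α = 1 + [I]/Ki = 1 + 0.658/0.566 = 2.163.
For a noncompetitive inhibitor, Vmax is reduced to Vmax/α while Km is unchanged: Km,app = 0.0589 µM, Vmax,app = 2.42 nmol/s.
v = Vmax,app·[S]/(Km,app + [S]) = 2.42 × 0.0119/(0.0589 + 0.0119) = 0.407 nmol/s.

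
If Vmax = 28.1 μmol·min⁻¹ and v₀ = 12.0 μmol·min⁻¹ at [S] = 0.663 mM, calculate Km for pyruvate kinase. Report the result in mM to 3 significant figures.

v/Vmax = 12.0/28.1 = 0.4270 = [S]/(Km+[S]).
So Km + [S] = [S]/0.4270 = 1.553 mM, giving Km = 1.553 − 0.663 = 0.890 mM.

0.890 mM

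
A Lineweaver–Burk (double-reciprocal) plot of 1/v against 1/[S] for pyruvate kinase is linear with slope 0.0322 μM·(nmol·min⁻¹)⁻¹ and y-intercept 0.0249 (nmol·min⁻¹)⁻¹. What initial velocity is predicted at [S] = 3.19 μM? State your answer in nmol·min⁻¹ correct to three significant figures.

The y-intercept is 1/Vmax, so Vmax = 1/0.0249 = 40.2 nmol·min⁻¹.
The slope is Km/Vmax, so Km = 0.0322 × 40.2 = 1.29 μM.
Then v = 40.2 × 3.19/(1.29 + 3.19) = 28.6 nmol·min⁻¹.

28.6 nmol·min⁻¹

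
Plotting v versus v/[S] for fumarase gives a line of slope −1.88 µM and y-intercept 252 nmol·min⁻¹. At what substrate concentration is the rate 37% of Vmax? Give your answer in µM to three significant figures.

1.10 µM

The Eadie–Hofstee slope gives Km = 1.88 µM (slope = −Km).
v/Vmax = [S]/(Km+[S]) = 0.37 ⇒ [S] = Km·0.37/(1−0.37) = 1.88 × 0.5873 = 1.10 µM.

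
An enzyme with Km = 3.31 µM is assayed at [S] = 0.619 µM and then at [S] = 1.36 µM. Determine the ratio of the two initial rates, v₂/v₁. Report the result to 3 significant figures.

1.85

Since Vmax cancels, v₂/v₁ = [S]₂(Km+[S]₁) / [S]₁(Km+[S]₂).
= 1.36×(3.31+0.619) / (0.619×(3.31+1.36)) = 5.343/2.891 = 1.85.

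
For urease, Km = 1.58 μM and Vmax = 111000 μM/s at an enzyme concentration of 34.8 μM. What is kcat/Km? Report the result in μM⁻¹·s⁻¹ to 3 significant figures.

kcat = Vmax/[E]total = 111000/34.8 = 3190 s⁻¹.
kcat/Km = 3190/1.58 = 2020 μM⁻¹·s⁻¹.

2020 μM⁻¹·s⁻¹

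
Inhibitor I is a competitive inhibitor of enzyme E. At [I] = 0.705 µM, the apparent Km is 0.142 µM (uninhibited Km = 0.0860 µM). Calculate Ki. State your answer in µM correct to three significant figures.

Competitive: Km,app = α·Km with α = 1 + [I]/Ki.
α = Km,app/Km = 0.142/0.0860 = 1.651.
Ki = [I]/(α − 1) = 0.705/0.6512 = 1.08 µM.

1.08 µM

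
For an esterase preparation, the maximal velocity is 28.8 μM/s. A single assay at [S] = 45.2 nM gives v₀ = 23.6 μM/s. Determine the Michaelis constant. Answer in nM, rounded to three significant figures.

From v = Vmax[S]/(Km+[S]), Km = [S](Vmax − v)/v.
Km = 45.2 × (28.8 − 23.6) / 23.6 = 235.0/23.6 = 9.96 nM.

9.96 nM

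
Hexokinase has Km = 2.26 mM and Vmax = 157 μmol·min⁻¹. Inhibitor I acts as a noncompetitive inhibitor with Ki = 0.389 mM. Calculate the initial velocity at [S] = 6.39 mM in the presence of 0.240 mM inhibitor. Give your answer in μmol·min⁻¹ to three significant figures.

71.7 μmol·min⁻¹

With α = 1 + [I]/Ki = 1 + 0.240/0.389 = 1.617, the noncompetitive rate law is v = (Vmax/α)·[S] / (Km + [S]).
v = (157/1.617)×6.39 / (2.26 + 6.39) = 620.4/8.650 = 71.7 μmol·min⁻¹.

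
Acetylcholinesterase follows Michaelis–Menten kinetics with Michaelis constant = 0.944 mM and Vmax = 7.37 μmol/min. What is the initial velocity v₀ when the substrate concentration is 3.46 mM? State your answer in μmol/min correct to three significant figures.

[S]/(Km+[S]) = 3.46/4.404 = 0.7856, the fractional saturation.
v = 0.7856 × Vmax = 0.7856 × 7.37 = 5.79 μmol/min.

5.79 μmol/min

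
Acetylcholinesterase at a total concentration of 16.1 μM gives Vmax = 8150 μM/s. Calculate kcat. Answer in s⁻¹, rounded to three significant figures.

kcat = Vmax/[E]total = 8150 μM/s / 16.1 μM = 506 s⁻¹.

506 s⁻¹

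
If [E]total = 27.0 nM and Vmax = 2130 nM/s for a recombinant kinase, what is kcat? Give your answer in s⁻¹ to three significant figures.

78.9 s⁻¹

kcat = Vmax/[E]total = 2130 nM/s / 27.0 nM = 78.9 s⁻¹.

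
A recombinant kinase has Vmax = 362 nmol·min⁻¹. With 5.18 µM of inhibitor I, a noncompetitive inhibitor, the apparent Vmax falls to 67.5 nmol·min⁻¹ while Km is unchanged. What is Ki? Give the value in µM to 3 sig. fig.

Noncompetitive: Vmax,app = Vmax/α with α = 1 + [I]/Ki.
α = Vmax/Vmax,app = 362/67.5 = 5.363.
Since α = 1 + [I]/Ki, [I]/Ki = 5.363 − 1 = 4.363 and Ki = 5.18/4.363 = 1.19 µM.

1.19 µM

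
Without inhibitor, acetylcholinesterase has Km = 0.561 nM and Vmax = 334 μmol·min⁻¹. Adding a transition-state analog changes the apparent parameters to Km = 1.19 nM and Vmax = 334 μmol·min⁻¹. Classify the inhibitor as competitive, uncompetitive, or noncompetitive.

Km increases (0.561 → 1.19 nM) while Vmax is unchanged — the hallmark of competitive inhibition.

competitive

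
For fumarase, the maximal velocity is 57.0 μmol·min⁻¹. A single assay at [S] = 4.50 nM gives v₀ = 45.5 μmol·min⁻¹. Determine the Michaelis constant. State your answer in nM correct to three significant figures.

1.14 nM

From v = Vmax[S]/(Km+[S]), Km = [S](Vmax − v)/v.
Km = 4.50 × (57.0 − 45.5) / 45.5 = 51.75/45.5 = 1.14 nM.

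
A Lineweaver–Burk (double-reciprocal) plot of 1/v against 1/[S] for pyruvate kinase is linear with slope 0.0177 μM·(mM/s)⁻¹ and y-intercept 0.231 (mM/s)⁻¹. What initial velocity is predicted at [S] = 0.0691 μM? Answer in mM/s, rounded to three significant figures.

The y-intercept is 1/Vmax, so Vmax = 1/0.231 = 4.33 mM/s.
The slope is Km/Vmax, so Km = 0.0177 × 4.33 = 0.0766 μM.
Then v = 4.33 × 0.0691/(0.0766 + 0.0691) = 2.05 mM/s.

2.05 mM/s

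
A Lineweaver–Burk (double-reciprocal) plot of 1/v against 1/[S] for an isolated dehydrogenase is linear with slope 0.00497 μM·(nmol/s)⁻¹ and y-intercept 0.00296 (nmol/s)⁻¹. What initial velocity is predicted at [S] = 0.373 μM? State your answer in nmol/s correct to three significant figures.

61.4 nmol/s

The y-intercept is 1/Vmax, so Vmax = 1/0.00296 = 338 nmol/s.
The slope is Km/Vmax, so Km = 0.00497 × 338 = 1.68 μM.
Then v = 338 × 0.373/(1.68 + 0.373) = 61.4 nmol/s.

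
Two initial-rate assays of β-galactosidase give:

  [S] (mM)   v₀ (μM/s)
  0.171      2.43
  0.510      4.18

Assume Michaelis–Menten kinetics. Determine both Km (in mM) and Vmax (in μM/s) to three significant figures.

In reciprocal form, 1/v = (Km/Vmax)·(1/[S]) + 1/Vmax. The two points give (1/[S], 1/v) = (5.848, 0.4115) and (1.961, 0.2392).
Slope = (0.4115 − 0.2392)/(5.848 − 1.961) = 0.04432; intercept = 0.4115 − 0.04432×5.848 = 0.1523.
Vmax = 1/intercept = 6.56 μM/s; Km = slope × Vmax = 0.04432 × 6.56 = 0.291 mM.

Km = 0.291 mM; Vmax = 6.56 μM/s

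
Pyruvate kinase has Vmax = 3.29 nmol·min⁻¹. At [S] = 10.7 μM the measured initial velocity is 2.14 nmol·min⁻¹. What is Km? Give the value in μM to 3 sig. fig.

v/Vmax = 2.14/3.29 = 0.6505 = [S]/(Km+[S]).
So Km + [S] = [S]/0.6505 = 16.45 μM, giving Km = 16.45 − 10.7 = 5.75 μM.

5.75 μM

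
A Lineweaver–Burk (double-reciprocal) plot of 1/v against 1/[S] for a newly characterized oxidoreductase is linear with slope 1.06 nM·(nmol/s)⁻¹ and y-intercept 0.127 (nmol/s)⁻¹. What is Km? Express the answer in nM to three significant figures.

y-intercept = 1/Vmax ⇒ Vmax = 7.87 nmol/s; slope = Km/Vmax ⇒ Km = slope × Vmax.
Km = 1.06 × 7.87 = 8.35 nM.

8.35 nM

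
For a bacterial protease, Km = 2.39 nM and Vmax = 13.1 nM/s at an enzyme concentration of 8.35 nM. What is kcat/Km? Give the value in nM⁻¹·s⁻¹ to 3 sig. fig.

kcat = Vmax/[E]total = 13.1/8.35 = 1.57 s⁻¹.
kcat/Km = 1.57/2.39 = 0.656 nM⁻¹·s⁻¹.

0.656 nM⁻¹·s⁻¹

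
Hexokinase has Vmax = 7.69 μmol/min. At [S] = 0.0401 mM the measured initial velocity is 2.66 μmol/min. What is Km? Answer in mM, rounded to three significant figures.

From v = Vmax[S]/(Km+[S]), Km = [S](Vmax − v)/v.
Km = 0.0401 × (7.69 − 2.66) / 2.66 = 0.2017/2.66 = 0.0758 mM.

0.0758 mM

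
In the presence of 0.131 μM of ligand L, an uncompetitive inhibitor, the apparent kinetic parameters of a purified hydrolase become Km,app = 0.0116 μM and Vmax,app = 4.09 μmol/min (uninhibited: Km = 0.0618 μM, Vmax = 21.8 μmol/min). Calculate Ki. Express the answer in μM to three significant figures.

0.0303 μM

Uncompetitive: Vmax,app = Vmax/α (and Km,app = Km/α) with α = 1 + [I]/Ki.
α = Vmax/Vmax,app = 21.8/4.09 = 5.330.
Ki = [I]/(α − 1) = 0.131/4.330 = 0.0303 μM.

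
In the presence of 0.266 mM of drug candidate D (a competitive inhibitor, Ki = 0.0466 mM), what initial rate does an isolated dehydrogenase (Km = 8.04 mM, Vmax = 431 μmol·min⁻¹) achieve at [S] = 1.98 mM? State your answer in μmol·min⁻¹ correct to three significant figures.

α = 1 + [I]/Ki = 1 + 0.266/0.0466 = 6.708.
For a competitive inhibitor, Vmax is unchanged and the apparent Km becomes α·Km: Km,app = 53.9 mM, Vmax,app = 431 μmol·min⁻¹.
v = Vmax,app·[S]/(Km,app + [S]) = 431 × 1.98/(53.9 + 1.98) = 15.3 μmol·min⁻¹.

15.3 μmol·min⁻¹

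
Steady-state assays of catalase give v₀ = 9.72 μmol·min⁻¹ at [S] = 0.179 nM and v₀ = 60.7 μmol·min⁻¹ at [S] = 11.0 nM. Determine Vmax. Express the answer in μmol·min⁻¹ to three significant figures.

66.5 μmol·min⁻¹

In reciprocal form, 1/v = (Km/Vmax)·(1/[S]) + 1/Vmax. The two points give (1/[S], 1/v) = (5.587, 0.1029) and (0.09091, 0.01647).
Slope = (0.1029 − 0.01647)/(5.587 − 0.09091) = 0.01572; intercept = 0.1029 − 0.01572×5.587 = 0.01505.
Vmax = 1/intercept = 66.5 μmol·min⁻¹; Km = slope × Vmax = 0.01572 × 66.5 = 1.05 nM.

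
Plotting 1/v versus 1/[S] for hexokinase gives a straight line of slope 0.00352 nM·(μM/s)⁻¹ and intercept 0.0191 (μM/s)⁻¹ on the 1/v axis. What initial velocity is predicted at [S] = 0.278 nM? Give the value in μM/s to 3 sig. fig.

The y-intercept is 1/Vmax, so Vmax = 1/0.0191 = 52.4 μM/s.
The slope is Km/Vmax, so Km = 0.00352 × 52.4 = 0.184 nM.
Then v = 52.4 × 0.278/(0.184 + 0.278) = 31.5 μM/s.

31.5 μM/s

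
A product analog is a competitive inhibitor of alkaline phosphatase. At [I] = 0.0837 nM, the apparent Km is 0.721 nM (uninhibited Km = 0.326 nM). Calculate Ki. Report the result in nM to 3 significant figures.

0.0691 nM

Competitive: Km,app = α·Km with α = 1 + [I]/Ki.
α = Km,app/Km = 0.721/0.326 = 2.212.
Ki = [I]/(α − 1) = 0.0837/1.212 = 0.0691 nM.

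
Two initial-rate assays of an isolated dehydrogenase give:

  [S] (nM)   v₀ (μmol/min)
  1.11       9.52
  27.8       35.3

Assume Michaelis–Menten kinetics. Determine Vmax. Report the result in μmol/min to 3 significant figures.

From v = Vmax[S]/(Km+[S]), each point gives Vmax = v(Km+[S])/[S].
Equating: 9.52(Km+1.11)/1.11 = 35.3(Km+27.8)/27.8.
8.577·Km + 9.52 = 1.270·Km + 35.3, so (8.577 − 1.270)·Km = 35.3 − 9.52.
Km = 25.78/7.307 = 3.53 nM; then Vmax = 9.52(3.53+1.11)/1.11 = 39.8 μmol/min.

39.8 μmol/min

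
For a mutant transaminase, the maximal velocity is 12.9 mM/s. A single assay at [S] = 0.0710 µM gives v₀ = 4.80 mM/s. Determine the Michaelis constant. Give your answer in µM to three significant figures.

0.120 µM

v/Vmax = 4.80/12.9 = 0.3721 = [S]/(Km+[S]).
So Km + [S] = [S]/0.3721 = 0.1908 µM, giving Km = 0.1908 − 0.0710 = 0.120 µM.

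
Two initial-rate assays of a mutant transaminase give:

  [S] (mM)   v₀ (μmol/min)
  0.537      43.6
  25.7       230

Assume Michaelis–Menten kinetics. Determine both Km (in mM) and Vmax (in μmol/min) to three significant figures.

Km = 2.58 mM; Vmax = 253 μmol/min

In reciprocal form, 1/v = (Km/Vmax)·(1/[S]) + 1/Vmax. The two points give (1/[S], 1/v) = (1.862, 0.02294) and (0.03891, 0.004348).
Slope = (0.02294 − 0.004348)/(1.862 − 0.03891) = 0.01019; intercept = 0.02294 − 0.01019×1.862 = 0.003951.
Vmax = 1/intercept = 253 μmol/min; Km = slope × Vmax = 0.01019 × 253 = 2.58 mM.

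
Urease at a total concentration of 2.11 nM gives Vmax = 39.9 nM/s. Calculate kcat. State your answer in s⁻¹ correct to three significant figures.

kcat = Vmax/[E]total = 39.9 nM/s / 2.11 nM = 18.9 s⁻¹.

18.9 s⁻¹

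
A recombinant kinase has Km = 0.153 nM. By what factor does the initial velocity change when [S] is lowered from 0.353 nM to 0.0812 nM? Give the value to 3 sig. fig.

0.497

Since Vmax cancels, v₂/v₁ = [S]₂(Km+[S]₁) / [S]₁(Km+[S]₂).
= 0.0812×(0.153+0.353) / (0.353×(0.153+0.0812)) = 0.04109/0.08267 = 0.497.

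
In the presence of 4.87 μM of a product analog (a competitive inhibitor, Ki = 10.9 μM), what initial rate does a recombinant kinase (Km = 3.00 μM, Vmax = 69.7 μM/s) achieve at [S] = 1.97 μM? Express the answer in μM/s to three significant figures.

With α = 1 + [I]/Ki = 1 + 4.87/10.9 = 1.447, the competitive rate law is v = Vmax[S] / (αKm + [S]).
v = 69.7×1.97 / (1.447×3.00 + 1.97) = 137.3/6.310 = 21.8 μM/s.

21.8 μM/s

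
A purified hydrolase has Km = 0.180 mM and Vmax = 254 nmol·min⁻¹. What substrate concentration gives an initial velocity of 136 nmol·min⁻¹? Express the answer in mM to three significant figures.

The required fractional saturation is v/Vmax = 136/254 = 0.5354.
Then [S]/(Km+[S]) = 0.5354 ⇒ [S] = 0.180 × 0.5354/(1 − 0.5354) = 0.207 mM.

0.207 mM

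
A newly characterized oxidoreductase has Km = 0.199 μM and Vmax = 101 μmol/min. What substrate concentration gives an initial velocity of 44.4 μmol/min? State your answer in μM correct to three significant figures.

Rearranging v = Vmax[S]/(Km+[S]) gives [S] = Km·v/(Vmax − v).
[S] = 0.199 × 44.4 / (101 − 44.4) = 8.836/56.60 = 0.156 μM.

0.156 μM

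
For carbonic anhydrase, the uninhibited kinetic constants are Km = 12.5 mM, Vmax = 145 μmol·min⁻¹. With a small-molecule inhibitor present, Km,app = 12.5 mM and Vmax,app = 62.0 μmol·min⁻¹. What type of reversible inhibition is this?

noncompetitive

Vmax decreases (145 → 62.0 μmol·min⁻¹) while Km is unchanged — pure noncompetitive inhibition.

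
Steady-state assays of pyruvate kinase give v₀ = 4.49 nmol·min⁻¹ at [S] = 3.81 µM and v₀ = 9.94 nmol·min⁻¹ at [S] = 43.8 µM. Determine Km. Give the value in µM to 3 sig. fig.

From v = Vmax[S]/(Km+[S]), each point gives Vmax = v(Km+[S])/[S].
Equating: 4.49(Km+3.81)/3.81 = 9.94(Km+43.8)/43.8.
1.178·Km + 4.49 = 0.2269·Km + 9.94, so (1.178 − 0.2269)·Km = 9.94 − 4.49.
Km = 5.450/0.9515 = 5.73 µM; then Vmax = 4.49(5.73+3.81)/3.81 = 11.2 nmol·min⁻¹.

5.73 µM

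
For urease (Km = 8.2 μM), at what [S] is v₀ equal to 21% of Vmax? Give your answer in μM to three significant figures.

v/Vmax = [S]/(Km+[S]) = 0.21, so [S] = Km·0.21/(1 − 0.21) = 8.2 × 0.2658.
[S] = 2.18 μM.

2.18 μM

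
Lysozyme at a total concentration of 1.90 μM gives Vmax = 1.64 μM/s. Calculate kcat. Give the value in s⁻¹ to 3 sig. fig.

0.863 s⁻¹

kcat = Vmax/[E]total = 1.64 μM/s / 1.90 μM = 0.863 s⁻¹.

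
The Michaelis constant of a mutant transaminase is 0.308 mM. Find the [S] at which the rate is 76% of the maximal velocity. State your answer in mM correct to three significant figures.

v/Vmax = [S]/(Km+[S]) = 0.76, so [S] = Km·0.76/(1 − 0.76) = 0.308 × 3.167.
[S] = 0.975 mM.

0.975 mM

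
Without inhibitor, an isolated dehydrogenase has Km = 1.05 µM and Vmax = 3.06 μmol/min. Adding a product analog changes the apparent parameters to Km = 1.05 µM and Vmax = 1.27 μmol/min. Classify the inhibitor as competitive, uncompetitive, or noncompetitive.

noncompetitive

Vmax decreases (3.06 → 1.27 μmol/min) while Km is unchanged — pure noncompetitive inhibition.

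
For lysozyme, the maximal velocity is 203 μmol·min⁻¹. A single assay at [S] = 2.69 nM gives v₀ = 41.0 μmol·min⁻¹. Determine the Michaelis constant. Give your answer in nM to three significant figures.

v/Vmax = 41.0/203 = 0.2020 = [S]/(Km+[S]).
So Km + [S] = [S]/0.2020 = 13.32 nM, giving Km = 13.32 − 2.69 = 10.6 nM.

10.6 nM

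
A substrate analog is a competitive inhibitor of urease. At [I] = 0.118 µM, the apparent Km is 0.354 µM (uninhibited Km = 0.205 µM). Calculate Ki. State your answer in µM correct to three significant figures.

Competitive: Km,app = α·Km with α = 1 + [I]/Ki.
α = Km,app/Km = 0.354/0.205 = 1.727.
Ki = [I]/(α − 1) = 0.118/0.7268 = 0.162 µM.

0.162 µM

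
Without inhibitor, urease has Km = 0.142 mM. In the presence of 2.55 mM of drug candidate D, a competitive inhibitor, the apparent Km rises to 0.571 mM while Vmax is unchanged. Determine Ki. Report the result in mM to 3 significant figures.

0.844 mM

Competitive: Km,app = α·Km with α = 1 + [I]/Ki.
α = Km,app/Km = 0.571/0.142 = 4.021.
Ki = [I]/(α − 1) = 2.55/3.021 = 0.844 mM.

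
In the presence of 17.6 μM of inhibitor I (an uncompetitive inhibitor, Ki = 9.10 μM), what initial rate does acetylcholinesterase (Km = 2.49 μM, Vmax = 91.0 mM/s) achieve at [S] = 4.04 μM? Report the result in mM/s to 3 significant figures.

25.6 mM/s

With α = 1 + [I]/Ki = 1 + 17.6/9.10 = 2.934, the uncompetitive rate law is v = (Vmax/α)·[S] / (Km/α + [S]).
v = (91.0/2.934)×4.04 / (2.49/2.934 + 4.04) = 125.3/4.889 = 25.6 mM/s.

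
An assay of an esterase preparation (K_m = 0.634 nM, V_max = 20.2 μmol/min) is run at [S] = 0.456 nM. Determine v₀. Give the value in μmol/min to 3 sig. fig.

[S]/(Km+[S]) = 0.456/1.090 = 0.4183, the fractional saturation.
v = 0.4183 × Vmax = 0.4183 × 20.2 = 8.45 μmol/min.

8.45 μmol/min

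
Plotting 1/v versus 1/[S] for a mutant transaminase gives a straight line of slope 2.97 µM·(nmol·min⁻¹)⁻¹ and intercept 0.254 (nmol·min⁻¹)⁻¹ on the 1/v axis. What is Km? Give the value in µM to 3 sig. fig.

y-intercept = 1/Vmax ⇒ Vmax = 3.94 nmol·min⁻¹; slope = Km/Vmax ⇒ Km = slope × Vmax.
Km = 2.97 × 3.94 = 11.7 µM.

11.7 µM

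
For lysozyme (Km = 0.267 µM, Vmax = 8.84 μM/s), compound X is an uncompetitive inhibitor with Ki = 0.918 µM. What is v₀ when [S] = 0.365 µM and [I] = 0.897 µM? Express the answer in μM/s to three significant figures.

α = 1 + [I]/Ki = 1 + 0.897/0.918 = 1.977.
For an uncompetitive inhibitor, both parameters are divided by α, giving Vmax/α and Km/α: Km,app = 0.135 µM, Vmax,app = 4.47 μM/s.
v = Vmax,app·[S]/(Km,app + [S]) = 4.47 × 0.365/(0.135 + 0.365) = 3.26 μM/s.

3.26 μM/s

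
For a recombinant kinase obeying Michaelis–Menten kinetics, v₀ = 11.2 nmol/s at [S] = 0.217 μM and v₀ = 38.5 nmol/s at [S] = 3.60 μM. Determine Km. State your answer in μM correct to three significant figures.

In reciprocal form, 1/v = (Km/Vmax)·(1/[S]) + 1/Vmax. The two points give (1/[S], 1/v) = (4.608, 0.08929) and (0.2778, 0.02597).
Slope = (0.08929 − 0.02597)/(4.608 − 0.2778) = 0.01462; intercept = 0.08929 − 0.01462×4.608 = 0.02191.
Vmax = 1/intercept = 45.6 nmol/s; Km = slope × Vmax = 0.01462 × 45.6 = 0.667 μM.

0.667 μM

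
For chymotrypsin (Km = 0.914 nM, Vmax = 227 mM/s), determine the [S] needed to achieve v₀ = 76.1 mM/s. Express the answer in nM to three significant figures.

Rearranging v = Vmax[S]/(Km+[S]) gives [S] = Km·v/(Vmax − v).
[S] = 0.914 × 76.1 / (227 − 76.1) = 69.56/150.9 = 0.461 nM.

0.461 nM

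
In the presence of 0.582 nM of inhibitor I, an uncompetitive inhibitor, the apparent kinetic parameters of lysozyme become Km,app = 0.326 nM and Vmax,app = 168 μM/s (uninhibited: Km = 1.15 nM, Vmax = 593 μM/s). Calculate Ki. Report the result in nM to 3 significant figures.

0.230 nM

Uncompetitive: Vmax,app = Vmax/α (and Km,app = Km/α) with α = 1 + [I]/Ki.
α = Vmax/Vmax,app = 593/168 = 3.530.
Since α = 1 + [I]/Ki, [I]/Ki = 3.530 − 1 = 2.530 and Ki = 0.582/2.530 = 0.230 nM.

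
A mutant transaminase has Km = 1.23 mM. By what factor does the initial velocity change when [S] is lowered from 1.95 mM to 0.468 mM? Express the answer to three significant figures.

The fractional saturations are [S]/(Km+[S]) = 1.95/3.180 = 0.6132 and 0.468/1.698 = 0.2756.
v₂/v₁ is just their ratio: 0.2756/0.6132 = 0.449.

0.449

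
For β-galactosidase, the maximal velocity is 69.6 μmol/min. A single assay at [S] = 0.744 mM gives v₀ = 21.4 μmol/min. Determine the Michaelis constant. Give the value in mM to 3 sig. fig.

1.68 mM

From v = Vmax[S]/(Km+[S]), Km = [S](Vmax − v)/v.
Km = 0.744 × (69.6 − 21.4) / 21.4 = 35.86/21.4 = 1.68 mM.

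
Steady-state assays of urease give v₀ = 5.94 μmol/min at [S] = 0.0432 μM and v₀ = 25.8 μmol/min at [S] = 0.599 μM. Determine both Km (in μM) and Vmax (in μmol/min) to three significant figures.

In reciprocal form, 1/v = (Km/Vmax)·(1/[S]) + 1/Vmax. The two points give (1/[S], 1/v) = (23.15, 0.1684) and (1.669, 0.03876).
Slope = (0.1684 − 0.03876)/(23.15 − 1.669) = 0.006033; intercept = 0.1684 − 0.006033×23.15 = 0.02869.
Vmax = 1/intercept = 34.9 μmol/min; Km = slope × Vmax = 0.006033 × 34.9 = 0.210 μM.

Km = 0.210 μM; Vmax = 34.9 μmol/min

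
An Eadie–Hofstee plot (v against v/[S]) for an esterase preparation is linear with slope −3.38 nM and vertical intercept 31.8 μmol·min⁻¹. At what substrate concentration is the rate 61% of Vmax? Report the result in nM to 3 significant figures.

The Eadie–Hofstee slope gives Km = 3.38 nM (slope = −Km).
v/Vmax = [S]/(Km+[S]) = 0.61 ⇒ [S] = Km·0.61/(1−0.61) = 3.38 × 1.564 = 5.29 nM.

5.29 nM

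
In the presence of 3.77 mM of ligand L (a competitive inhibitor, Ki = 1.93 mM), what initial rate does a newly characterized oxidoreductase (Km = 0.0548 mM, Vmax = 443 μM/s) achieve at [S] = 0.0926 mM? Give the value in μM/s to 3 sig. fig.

With α = 1 + [I]/Ki = 1 + 3.77/1.93 = 2.953, the competitive rate law is v = Vmax[S] / (αKm + [S]).
v = 443×0.0926 / (2.953×0.0548 + 0.0926) = 41.02/0.2544 = 161 μM/s.

161 μM/s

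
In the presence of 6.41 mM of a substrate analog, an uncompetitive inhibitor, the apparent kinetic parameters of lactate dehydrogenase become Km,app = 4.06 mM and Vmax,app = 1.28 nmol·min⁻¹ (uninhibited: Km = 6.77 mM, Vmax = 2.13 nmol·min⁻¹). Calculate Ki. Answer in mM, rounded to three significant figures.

Uncompetitive: Vmax,app = Vmax/α (and Km,app = Km/α) with α = 1 + [I]/Ki.
α = Vmax/Vmax,app = 2.13/1.28 = 1.664.
Since α = 1 + [I]/Ki, [I]/Ki = 1.664 − 1 = 0.6641 and Ki = 6.41/0.6641 = 9.65 mM.

9.65 mM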